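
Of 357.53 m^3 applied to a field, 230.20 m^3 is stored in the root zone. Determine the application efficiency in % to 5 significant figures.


Approach: apply the application efficiency ratio, Ea = (stored/applied)*100.
Ea = (230.20/357.53)*100 = 64.386 %
Therefore the application efficiency = 64.386 %.


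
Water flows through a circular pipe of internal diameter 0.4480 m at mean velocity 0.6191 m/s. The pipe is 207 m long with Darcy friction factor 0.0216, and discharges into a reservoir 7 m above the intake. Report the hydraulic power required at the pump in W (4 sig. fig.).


Approach: apply continuity + Darcy-Weisbach + hydraulic power, Q = A*v; hf = f*(L/D)*(v^2/(2g)); H = static + hf; P = rho*g*Q*H.
Step 1 — flow rate (continuity, Q = A*v):
  A = pi*(0.4480/2)^2 = 0.157633 m^2
  Q = 0.157633 * 0.6191 = 0.0975903 m^3/s
Step 2 — friction head loss (Darcy-Weisbach):
  hf = 0.0216 * (207/0.4480) * (0.6191^2 / (2*9.81))
  hf = 0.194970 m
Step 3 — total head: H = 7 + 0.194970 = 7.19497 m
Step 4 — hydraulic power (P = rho*g*Q*H):
  P = 1000 * 9.81 * 0.0975903 * 7.19497 = 6888 W
Therefore the hydraulic power required at the pump = 6888 W.


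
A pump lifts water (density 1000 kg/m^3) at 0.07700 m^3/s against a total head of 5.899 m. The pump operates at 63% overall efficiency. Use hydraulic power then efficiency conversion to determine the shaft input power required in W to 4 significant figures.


Approach: apply hydraulic power then efficiency conversion, P = rho*g*Q*H; P_in = P/eta.
Step 1 — hydraulic power (P = rho*g*Q*H):
  P = 1000 * 9.81 * 0.07700 * 5.899 = 4455.93 W
Step 2 — input power: P_in = P/eta = 4455.93 / 0.63 = 7073 W
Therefore the shaft input power required = 7073 W.


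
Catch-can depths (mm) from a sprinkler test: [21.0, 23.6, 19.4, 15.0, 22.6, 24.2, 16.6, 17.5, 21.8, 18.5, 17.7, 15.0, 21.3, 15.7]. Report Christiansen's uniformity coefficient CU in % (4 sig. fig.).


Approach: apply Christiansen's uniformity coefficient, CU = (1 - mean_abs_deviation/mean)*100.
mean = 19.2786 mm
mean |d_i - mean| = 2.70714 mm
CU = (1 - 2.70714/19.2786)*100 = 85.96 %
Therefore Christiansen's uniformity coefficient CU = 85.96 %.


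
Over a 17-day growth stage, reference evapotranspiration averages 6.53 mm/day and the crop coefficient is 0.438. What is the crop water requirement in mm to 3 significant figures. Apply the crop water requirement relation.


Approach: apply the crop water requirement relation, CWR = ET0 * Kc * days.
CWR = 6.53 * 0.438 * 17 = 48.6 mm
Therefore the crop water requirement = 48.6 mm.


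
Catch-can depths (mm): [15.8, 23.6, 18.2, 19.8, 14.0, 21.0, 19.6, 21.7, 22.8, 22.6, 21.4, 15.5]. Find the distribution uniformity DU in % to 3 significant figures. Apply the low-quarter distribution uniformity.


Approach: apply the low-quarter distribution uniformity, DU = (mean of lowest quarter of readings / overall mean)*100.
sorted lowest 3 of 12: [14.0, 15.5, 15.8] -> mean = 15.100 mm
overall mean = 19.667 mm
DU = (15.100/19.667)*100 = 76.8 %
Therefore the distribution uniformity DU = 76.8 %.


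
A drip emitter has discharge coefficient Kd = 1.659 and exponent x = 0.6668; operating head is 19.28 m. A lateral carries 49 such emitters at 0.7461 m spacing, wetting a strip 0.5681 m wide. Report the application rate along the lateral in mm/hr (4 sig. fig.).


Approach: apply the emitter equation with a lateral mass balance, q = Kd*h^x; Q = n*q; rate = Q/(n*spacing*width).
Step 1 — single emitter flow (q = Kd*h^x):
  q = 1.659 * 19.28^0.6668 = 11.9332 L/hr
Step 2 — total lateral flow: Q = 49 * 11.9332 = 584.725 L/hr
Step 3 — wetted area: A = 49 * 0.7461 * 0.5681 = 20.7691 m^2
Step 4 — application rate: Q/A = 584.725/20.7691 = 28.15 mm/hr
Therefore the application rate along the lateral = 28.15 mm/hr.


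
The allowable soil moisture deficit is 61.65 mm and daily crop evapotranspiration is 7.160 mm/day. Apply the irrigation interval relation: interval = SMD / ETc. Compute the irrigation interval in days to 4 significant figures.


interval = 61.65 / 7.160 = 8.610 days
Therefore the irrigation interval = 8.610 days.


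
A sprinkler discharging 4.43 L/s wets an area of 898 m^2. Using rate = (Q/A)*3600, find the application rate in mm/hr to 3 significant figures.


rate = (4.43 / 898) * 3600 = 17.8 mm/hr
Therefore the application rate = 17.8 mm/hr.


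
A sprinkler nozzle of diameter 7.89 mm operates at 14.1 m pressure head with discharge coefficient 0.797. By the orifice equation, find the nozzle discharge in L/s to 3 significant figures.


Approach: apply the orifice equation, Q = Cd*A*sqrt(2*g*h), A = pi*(d/2)^2.
A = pi*(7.89e-3/2)^2 = 4.8893e-05 m^2
Q = 0.797 * 4.8893e-05 * sqrt(2*9.81*14.1) * 1000 = 0.648 L/s
Therefore the nozzle discharge = 0.648 L/s.


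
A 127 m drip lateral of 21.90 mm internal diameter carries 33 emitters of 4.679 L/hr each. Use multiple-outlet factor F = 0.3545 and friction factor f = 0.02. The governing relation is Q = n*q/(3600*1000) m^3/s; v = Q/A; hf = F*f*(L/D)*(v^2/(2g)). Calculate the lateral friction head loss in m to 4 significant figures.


Q = 33*4.679/(3600*1000) = 4.28908e-05 m^3/s
A = pi*(21.90e-3/2)^2 = 3.76685e-04 m^2, so v = Q/A = 0.113864 m/s
hf = 0.3545*0.02*(127/0.02190)*(0.113864^2/(2*9.81)) = 0.02717 m
Therefore the lateral friction head loss = 0.02717 m.


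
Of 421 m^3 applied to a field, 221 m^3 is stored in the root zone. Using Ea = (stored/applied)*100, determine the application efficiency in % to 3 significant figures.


Ea = (221/421)*100 = 52.5 %
Therefore the application efficiency = 52.5 %.


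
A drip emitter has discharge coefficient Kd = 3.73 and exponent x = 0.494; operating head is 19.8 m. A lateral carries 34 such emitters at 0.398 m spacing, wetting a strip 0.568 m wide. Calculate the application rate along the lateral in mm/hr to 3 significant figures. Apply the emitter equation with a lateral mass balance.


Approach: apply the emitter equation with a lateral mass balance, q = Kd*h^x; Q = n*q; rate = Q/(n*spacing*width).
Step 1 — single emitter flow (q = Kd*h^x):
  q = 3.73 * 19.8^0.494 = 16.303 L/hr
Step 2 — total lateral flow: Q = 34 * 16.303 = 554.29 L/hr
Step 3 — wetted area: A = 34 * 0.398 * 0.568 = 7.6862 m^2
Step 4 — application rate: Q/A = 554.29/7.6862 = 72.1 mm/hr
Therefore the application rate along the lateral = 72.1 mm/hr.


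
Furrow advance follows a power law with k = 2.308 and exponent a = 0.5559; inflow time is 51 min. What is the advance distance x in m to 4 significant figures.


Approach: apply the power-law advance function, x = k*t^a.
x = 2.308 * 51^0.5559 = 20.53 m
Therefore the advance distance x = 20.53 m.


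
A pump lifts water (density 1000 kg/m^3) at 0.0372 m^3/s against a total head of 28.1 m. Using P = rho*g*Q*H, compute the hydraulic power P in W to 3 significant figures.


P = 1000 * 9.81 * 0.0372 * 28.1 = 10300 W
Therefore the hydraulic power P = 10300 W.


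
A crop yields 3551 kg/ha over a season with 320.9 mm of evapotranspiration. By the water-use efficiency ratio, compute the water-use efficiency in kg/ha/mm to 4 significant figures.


Approach: apply the water-use efficiency ratio, WUE = yield/ET.
WUE = 3551 / 320.9 = 11.07 kg/ha/mm
Therefore the water-use efficiency = 11.07 kg/ha/mm.


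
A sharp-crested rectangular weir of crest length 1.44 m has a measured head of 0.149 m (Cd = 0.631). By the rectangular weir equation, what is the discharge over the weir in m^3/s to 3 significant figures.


Approach: apply the rectangular weir equation, Q = (2/3)*Cd*L*sqrt(2g)*H^1.5.
Q = (2/3)*0.631*1.44*sqrt(2*9.81)*0.149^1.5 = 0.154 m^3/s
Therefore the discharge over the weir = 0.154 m^3/s.


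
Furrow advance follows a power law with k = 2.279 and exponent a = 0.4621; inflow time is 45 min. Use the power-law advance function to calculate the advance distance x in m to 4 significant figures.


Approach: apply the power-law advance function, x = k*t^a.
x = 2.279 * 45^0.4621 = 13.23 m
Therefore the advance distance x = 13.23 m.


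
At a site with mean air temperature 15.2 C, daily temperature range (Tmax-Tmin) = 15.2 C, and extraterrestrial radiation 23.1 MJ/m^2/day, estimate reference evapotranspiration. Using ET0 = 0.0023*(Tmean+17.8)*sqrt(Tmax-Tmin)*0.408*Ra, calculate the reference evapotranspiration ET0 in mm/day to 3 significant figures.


ET0 = 0.0023*(15.2+17.8)*sqrt(15.2)*0.408*23.1 = 2.79 mm/day
Therefore the reference evapotranspiration ET0 = 2.79 mm/day.


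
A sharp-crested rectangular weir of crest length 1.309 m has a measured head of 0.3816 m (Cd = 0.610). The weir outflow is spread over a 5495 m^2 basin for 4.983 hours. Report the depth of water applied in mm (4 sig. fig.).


Approach: apply the rectangular weir equation with a volume-to-depth conversion, Q = (2/3)*Cd*L*sqrt(2g)*H^1.5; d = Q*t/A * 1000.
Step 1 — weir discharge:
  Q = (2/3)*0.610*1.309*sqrt(2*9.81)*0.3816^1.5 = 0.555828 m^3/s
Step 2 — volume: V = 0.555828 * 4.983*3600 = 9970.88 m^3
Step 3 — depth: d = V/A * 1000 = 9970.88/5495 * 1000 = 1815 mm
Therefore the depth of water applied = 1815 mm.


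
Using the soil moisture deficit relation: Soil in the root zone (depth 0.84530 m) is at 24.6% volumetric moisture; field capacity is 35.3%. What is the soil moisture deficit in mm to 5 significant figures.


Approach: apply the soil moisture deficit relation, SMD = (FC - theta)/100 * depth * 1000.
SMD = (35.3 - 24.6)/100 * 0.84530 * 1000 = 90.447 mm
Therefore the soil moisture deficit = 90.447 mm.


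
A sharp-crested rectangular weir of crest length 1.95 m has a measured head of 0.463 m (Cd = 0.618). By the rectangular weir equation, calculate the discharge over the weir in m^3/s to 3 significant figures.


Approach: apply the rectangular weir equation, Q = (2/3)*Cd*L*sqrt(2g)*H^1.5.
Q = (2/3)*0.618*1.95*sqrt(2*9.81)*0.463^1.5 = 1.12 m^3/s
Therefore the discharge over the weir = 1.12 m^3/s.


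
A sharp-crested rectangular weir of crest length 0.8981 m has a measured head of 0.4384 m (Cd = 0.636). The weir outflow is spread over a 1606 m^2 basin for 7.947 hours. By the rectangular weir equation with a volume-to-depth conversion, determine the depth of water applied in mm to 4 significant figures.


Approach: apply the rectangular weir equation with a volume-to-depth conversion, Q = (2/3)*Cd*L*sqrt(2g)*H^1.5; d = Q*t/A * 1000.
Step 1 — weir discharge:
  Q = (2/3)*0.636*0.8981*sqrt(2*9.81)*0.4384^1.5 = 0.489605 m^3/s
Step 2 — volume: V = 0.489605 * 7.947*3600 = 14007.2 m^3
Step 3 — depth: d = V/A * 1000 = 14007.2/1606 * 1000 = 8722 mm
Therefore the depth of water applied = 8722 mm.


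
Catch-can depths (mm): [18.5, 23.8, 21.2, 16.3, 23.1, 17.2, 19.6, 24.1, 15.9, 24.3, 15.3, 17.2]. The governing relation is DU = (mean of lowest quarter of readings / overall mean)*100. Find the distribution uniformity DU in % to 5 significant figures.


sorted lowest 3 of 12: [15.3, 15.9, 16.3] -> mean = 15.83333 mm
overall mean = 19.70833 mm
DU = (15.83333/19.70833)*100 = 80.338 %
Therefore the distribution uniformity DU = 80.338 %.


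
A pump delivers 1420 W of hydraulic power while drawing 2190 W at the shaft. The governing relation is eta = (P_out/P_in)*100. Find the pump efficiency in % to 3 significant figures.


eta = (1420 / 2190) * 100 = 64.8 %
Therefore the pump efficiency = 64.8 %.


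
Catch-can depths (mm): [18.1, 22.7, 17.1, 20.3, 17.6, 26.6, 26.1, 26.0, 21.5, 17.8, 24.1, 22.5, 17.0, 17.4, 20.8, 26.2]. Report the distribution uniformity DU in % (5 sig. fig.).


Approach: apply the low-quarter distribution uniformity, DU = (mean of lowest quarter of readings / overall mean)*100.
sorted lowest 4 of 16: [17.0, 17.1, 17.4, 17.6] -> mean = 17.27500 mm
overall mean = 21.36250 mm
DU = (17.27500/21.36250)*100 = 80.866 %
Therefore the distribution uniformity DU = 80.866 %.


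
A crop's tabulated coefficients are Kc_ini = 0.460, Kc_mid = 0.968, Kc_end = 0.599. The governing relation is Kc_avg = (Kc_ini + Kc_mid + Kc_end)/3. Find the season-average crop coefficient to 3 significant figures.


Kc_avg = (0.460 + 0.968 + 0.599)/3 = 0.676
Therefore the season-average crop coefficient = 0.676.


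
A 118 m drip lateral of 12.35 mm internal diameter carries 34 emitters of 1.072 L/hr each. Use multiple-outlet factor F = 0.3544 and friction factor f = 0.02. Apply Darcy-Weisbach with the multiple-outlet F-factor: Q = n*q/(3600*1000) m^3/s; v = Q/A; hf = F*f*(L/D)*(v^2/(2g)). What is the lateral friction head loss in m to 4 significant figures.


Q = 34*1.072/(3600*1000) = 1.01244e-05 m^3/s
A = pi*(12.35e-3/2)^2 = 1.19791e-04 m^2, so v = Q/A = 0.0845176 m/s
hf = 0.3544*0.02*(118/0.01235)*(0.0845176^2/(2*9.81)) = 0.02466 m
Therefore the lateral friction head loss = 0.02466 m.


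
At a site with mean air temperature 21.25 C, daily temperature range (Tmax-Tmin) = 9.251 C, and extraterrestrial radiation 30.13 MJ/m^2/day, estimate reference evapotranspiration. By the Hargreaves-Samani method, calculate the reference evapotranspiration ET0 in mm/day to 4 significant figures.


Approach: apply the Hargreaves-Samani method, ET0 = 0.0023*(Tmean+17.8)*sqrt(Tmax-Tmin)*0.408*Ra.
ET0 = 0.0023*(21.25+17.8)*sqrt(9.251)*0.408*30.13 = 3.358 mm/day
Therefore the reference evapotranspiration ET0 = 3.358 mm/day.


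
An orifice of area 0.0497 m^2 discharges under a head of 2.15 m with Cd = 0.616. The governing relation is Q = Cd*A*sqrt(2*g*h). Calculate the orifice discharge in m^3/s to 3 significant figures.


Q = 0.616 * 0.0497 * sqrt(2*9.81*2.15) = 0.199 m^3/s
Therefore the orifice discharge = 0.199 m^3/s.


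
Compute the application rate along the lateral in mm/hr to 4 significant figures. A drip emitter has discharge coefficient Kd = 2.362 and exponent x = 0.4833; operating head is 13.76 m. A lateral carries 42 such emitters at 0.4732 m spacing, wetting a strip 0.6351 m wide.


Approach: apply the emitter equation with a lateral mass balance, q = Kd*h^x; Q = n*q; rate = Q/(n*spacing*width).
Step 1 — single emitter flow (q = Kd*h^x):
  q = 2.362 * 13.76^0.4833 = 8.38637 L/hr
Step 2 — total lateral flow: Q = 42 * 8.38637 = 352.228 L/hr
Step 3 — wetted area: A = 42 * 0.4732 * 0.6351 = 12.6222 m^2
Step 4 — application rate: Q/A = 352.228/12.6222 = 27.91 mm/hr
Therefore the application rate along the lateral = 27.91 mm/hr.


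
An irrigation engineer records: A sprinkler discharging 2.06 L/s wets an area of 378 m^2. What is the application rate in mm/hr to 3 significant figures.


Approach: apply the application rate relation, rate = (Q/A)*3600.
rate = (2.06 / 378) * 3600 = 19.6 mm/hr
Therefore the application rate = 19.6 mm/hr.


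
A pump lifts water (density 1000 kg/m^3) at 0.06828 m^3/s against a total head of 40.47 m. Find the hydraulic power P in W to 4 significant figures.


Approach: apply the hydraulic power relation, P = rho*g*Q*H.
P = 1000 * 9.81 * 0.06828 * 40.47 = 27110 W
Therefore the hydraulic power P = 27110 W.


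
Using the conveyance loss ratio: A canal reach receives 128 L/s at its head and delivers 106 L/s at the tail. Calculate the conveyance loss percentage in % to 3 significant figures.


Approach: apply the conveyance loss ratio, loss% = ((Q_head - Q_tail)/Q_head)*100.
loss = ((128 - 106)/128)*100 = 17.2 %
Therefore the conveyance loss percentage = 17.2 %.


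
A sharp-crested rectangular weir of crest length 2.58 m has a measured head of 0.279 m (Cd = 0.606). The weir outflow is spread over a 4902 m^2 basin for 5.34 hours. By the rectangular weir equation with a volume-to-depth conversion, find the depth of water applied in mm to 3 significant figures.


Approach: apply the rectangular weir equation with a volume-to-depth conversion, Q = (2/3)*Cd*L*sqrt(2g)*H^1.5; d = Q*t/A * 1000.
Step 1 — weir discharge:
  Q = (2/3)*0.606*2.58*sqrt(2*9.81)*0.279^1.5 = 0.68039 m^3/s
Step 2 — volume: V = 0.68039 * 5.34*3600 = 13080 m^3
Step 3 — depth: d = V/A * 1000 = 13080/4902 * 1000 = 2670 mm
Therefore the depth of water applied = 2670 mm.


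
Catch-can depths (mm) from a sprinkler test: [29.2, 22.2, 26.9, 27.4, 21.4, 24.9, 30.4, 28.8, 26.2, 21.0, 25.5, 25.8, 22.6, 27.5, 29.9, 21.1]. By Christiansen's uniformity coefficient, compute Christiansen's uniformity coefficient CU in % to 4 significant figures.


Approach: apply Christiansen's uniformity coefficient, CU = (1 - mean_abs_deviation/mean)*100.
mean = 25.6750 mm
mean |d_i - mean| = 2.62812 mm
CU = (1 - 2.62812/25.6750)*100 = 89.76 %
Therefore Christiansen's uniformity coefficient CU = 89.76 %.


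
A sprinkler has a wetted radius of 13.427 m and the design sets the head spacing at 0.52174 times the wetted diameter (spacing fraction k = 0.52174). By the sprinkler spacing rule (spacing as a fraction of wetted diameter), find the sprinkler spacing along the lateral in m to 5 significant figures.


Approach: apply the sprinkler spacing rule (spacing as a fraction of wetted diameter), S = k*(2*R).
S = 0.52174 * (2 * 13.427) = 14.011 m
Therefore the sprinkler spacing along the lateral = 14.011 m.


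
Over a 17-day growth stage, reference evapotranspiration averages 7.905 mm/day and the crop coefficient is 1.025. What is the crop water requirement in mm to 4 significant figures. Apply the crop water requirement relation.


Approach: apply the crop water requirement relation, CWR = ET0 * Kc * days.
CWR = 7.905 * 1.025 * 17 = 137.7 mm
Therefore the crop water requirement = 137.7 mm.


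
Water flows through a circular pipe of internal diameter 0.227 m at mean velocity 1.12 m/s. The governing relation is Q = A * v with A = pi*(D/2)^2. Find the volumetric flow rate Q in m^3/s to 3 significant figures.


A = pi*(0.227/2)^2 = 0.040471 m^2
Q = 0.040471 * 1.12 = 0.0453 m^3/s
Therefore the volumetric flow rate Q = 0.0453 m^3/s.


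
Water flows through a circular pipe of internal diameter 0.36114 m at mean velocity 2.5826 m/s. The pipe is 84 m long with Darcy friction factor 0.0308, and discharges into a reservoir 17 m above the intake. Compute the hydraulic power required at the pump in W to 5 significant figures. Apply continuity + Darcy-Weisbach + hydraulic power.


Approach: apply continuity + Darcy-Weisbach + hydraulic power, Q = A*v; hf = f*(L/D)*(v^2/(2g)); H = static + hf; P = rho*g*Q*H.
Step 1 — flow rate (continuity, Q = A*v):
  A = pi*(0.36114/2)^2 = 0.1024333 m^2
  Q = 0.1024333 * 2.5826 = 0.2645442 m^3/s
Step 2 — friction head loss (Darcy-Weisbach):
  hf = 0.0308 * (84/0.36114) * (2.5826^2 / (2*9.81))
  hf = 2.435397 m
Step 3 — total head: H = 17 + 2.435397 = 19.43540 m
Step 4 — hydraulic power (P = rho*g*Q*H):
  P = 1000 * 9.81 * 0.2645442 * 19.43540 = 50438 W
Therefore the hydraulic power required at the pump = 50438 W.


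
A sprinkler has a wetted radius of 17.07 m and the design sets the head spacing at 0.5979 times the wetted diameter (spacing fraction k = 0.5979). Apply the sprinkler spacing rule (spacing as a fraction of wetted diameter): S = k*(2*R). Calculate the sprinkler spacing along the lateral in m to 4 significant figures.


S = 0.5979 * (2 * 17.07) = 20.41 m
Therefore the sprinkler spacing along the lateral = 20.41 m.


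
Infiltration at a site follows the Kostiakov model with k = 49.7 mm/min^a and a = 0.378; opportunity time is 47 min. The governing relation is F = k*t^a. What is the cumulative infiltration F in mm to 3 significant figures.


F = 49.7 * 47^0.378 = 213 mm
Therefore the cumulative infiltration F = 213 mm.


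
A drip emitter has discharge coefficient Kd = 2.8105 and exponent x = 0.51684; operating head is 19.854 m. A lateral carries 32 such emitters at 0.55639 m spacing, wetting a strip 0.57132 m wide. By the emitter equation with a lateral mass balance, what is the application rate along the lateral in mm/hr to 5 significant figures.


Approach: apply the emitter equation with a lateral mass balance, q = Kd*h^x; Q = n*q; rate = Q/(n*spacing*width).
Step 1 — single emitter flow (q = Kd*h^x):
  q = 2.8105 * 19.854^0.51684 = 13.16932 L/hr
Step 2 — total lateral flow: Q = 32 * 13.16932 = 421.4182 L/hr
Step 3 — wetted area: A = 32 * 0.55639 * 0.57132 = 10.17206 m^2
Step 4 — application rate: Q/A = 421.4182/10.17206 = 41.429 mm/hr
Therefore the application rate along the lateral = 41.429 mm/hr.


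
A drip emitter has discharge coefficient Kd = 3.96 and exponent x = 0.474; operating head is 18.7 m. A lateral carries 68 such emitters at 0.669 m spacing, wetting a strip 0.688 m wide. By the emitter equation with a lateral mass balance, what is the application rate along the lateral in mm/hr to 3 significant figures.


Approach: apply the emitter equation with a lateral mass balance, q = Kd*h^x; Q = n*q; rate = Q/(n*spacing*width).
Step 1 — single emitter flow (q = Kd*h^x):
  q = 3.96 * 18.7^0.474 = 15.869 L/hr
Step 2 — total lateral flow: Q = 68 * 15.869 = 1079.1 L/hr
Step 3 — wetted area: A = 68 * 0.669 * 0.688 = 31.298 m^2
Step 4 — application rate: Q/A = 1079.1/31.298 = 34.5 mm/hr
Therefore the application rate along the lateral = 34.5 mm/hr.


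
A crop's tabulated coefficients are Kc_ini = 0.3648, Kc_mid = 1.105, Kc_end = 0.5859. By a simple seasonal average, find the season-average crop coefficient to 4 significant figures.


Approach: apply a simple seasonal average, Kc_avg = (Kc_ini + Kc_mid + Kc_end)/3.
Kc_avg = (0.3648 + 1.105 + 0.5859)/3 = 0.6852
Therefore the season-average crop coefficient = 0.6852.


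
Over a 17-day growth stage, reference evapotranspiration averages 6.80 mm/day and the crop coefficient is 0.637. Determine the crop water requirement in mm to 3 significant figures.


Approach: apply the crop water requirement relation, CWR = ET0 * Kc * days.
CWR = 6.80 * 0.637 * 17 = 73.6 mm
Therefore the crop water requirement = 73.6 mm.


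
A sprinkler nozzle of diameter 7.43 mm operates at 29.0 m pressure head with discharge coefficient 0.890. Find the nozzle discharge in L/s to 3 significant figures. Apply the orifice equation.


Approach: apply the orifice equation, Q = Cd*A*sqrt(2*g*h), A = pi*(d/2)^2.
A = pi*(7.43e-3/2)^2 = 4.3358e-05 m^2
Q = 0.890 * 4.3358e-05 * sqrt(2*9.81*29.0) * 1000 = 0.920 L/s
Therefore the nozzle discharge = 0.920 L/s.


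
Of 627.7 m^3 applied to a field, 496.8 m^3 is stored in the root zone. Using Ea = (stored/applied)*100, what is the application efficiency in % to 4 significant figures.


Ea = (496.8/627.7)*100 = 79.15 %
Therefore the application efficiency = 79.15 %.


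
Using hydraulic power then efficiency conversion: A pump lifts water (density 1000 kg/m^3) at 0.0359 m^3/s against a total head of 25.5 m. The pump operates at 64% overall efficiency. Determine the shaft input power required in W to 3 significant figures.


Approach: apply hydraulic power then efficiency conversion, P = rho*g*Q*H; P_in = P/eta.
Step 1 — hydraulic power (P = rho*g*Q*H):
  P = 1000 * 9.81 * 0.0359 * 25.5 = 8980.6 W
Step 2 — input power: P_in = P/eta = 8980.6 / 0.64 = 14000 W
Therefore the shaft input power required = 14000 W.


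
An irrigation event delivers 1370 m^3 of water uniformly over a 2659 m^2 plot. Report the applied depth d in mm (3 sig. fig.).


Approach: apply depth from volume over area, d = (V/A)*1000.
d = (1370 / 2659) * 1000 = 515 mm
Therefore the applied depth d = 515 mm.


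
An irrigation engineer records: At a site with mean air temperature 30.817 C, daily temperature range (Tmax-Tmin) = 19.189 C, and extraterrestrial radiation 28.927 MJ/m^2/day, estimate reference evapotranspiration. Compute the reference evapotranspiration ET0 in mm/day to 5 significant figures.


Approach: apply the Hargreaves-Samani method, ET0 = 0.0023*(Tmean+17.8)*sqrt(Tmax-Tmin)*0.408*Ra.
ET0 = 0.0023*(30.817+17.8)*sqrt(19.189)*0.408*28.927 = 5.7810 mm/day
Therefore the reference evapotranspiration ET0 = 5.7810 mm/day.


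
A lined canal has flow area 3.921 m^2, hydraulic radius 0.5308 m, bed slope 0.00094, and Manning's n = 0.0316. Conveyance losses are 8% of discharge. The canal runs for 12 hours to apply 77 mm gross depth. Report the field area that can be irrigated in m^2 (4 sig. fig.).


Approach: apply Manning's equation with a conveyance and depth budget, Q = (1/n)*A*R^(2/3)*S^(1/2); Q_field = Q*(1-loss); Area = Q_field*t/(d/1000).
Step 1 — canal discharge (Manning's equation):
  Q = (1/0.0316) * 3.921 * 0.5308^(2/3) * 0.00094^(1/2) = 2.49399 m^3/s
Step 2 — delivered flow: Q_field = 2.49399*(1 - 8/100) = 2.29447 m^3/s
Step 3 — volume delivered: V = 2.29447 * 12*3600 = 99121.0 m^3
Step 4 — area served: A = V / (depth/1000) = 99121.0 / 0.077 = 1287000 m^2
Therefore the field area that can be irrigated = 1287000 m^2.


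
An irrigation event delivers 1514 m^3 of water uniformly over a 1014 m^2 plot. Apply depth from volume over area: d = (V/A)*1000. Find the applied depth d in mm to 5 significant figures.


d = (1514 / 1014) * 1000 = 1493.1 mm
Therefore the applied depth d = 1493.1 mm.


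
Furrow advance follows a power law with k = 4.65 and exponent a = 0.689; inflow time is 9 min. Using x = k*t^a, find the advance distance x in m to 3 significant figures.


x = 4.65 * 9^0.689 = 21.1 m
Therefore the advance distance x = 21.1 m.


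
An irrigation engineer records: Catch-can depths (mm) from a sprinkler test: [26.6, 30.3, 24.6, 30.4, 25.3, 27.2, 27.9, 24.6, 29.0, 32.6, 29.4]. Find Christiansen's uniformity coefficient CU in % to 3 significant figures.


Approach: apply Christiansen's uniformity coefficient, CU = (1 - mean_abs_deviation/mean)*100.
mean = 27.991 mm
mean |d_i - mean| = 2.1355 mm
CU = (1 - 2.1355/27.991)*100 = 92.4 %
Therefore Christiansen's uniformity coefficient CU = 92.4 %.


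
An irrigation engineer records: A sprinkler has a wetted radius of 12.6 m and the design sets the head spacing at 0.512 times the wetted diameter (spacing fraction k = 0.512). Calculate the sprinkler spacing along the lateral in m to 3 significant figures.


Approach: apply the sprinkler spacing rule (spacing as a fraction of wetted diameter), S = k*(2*R).
S = 0.512 * (2 * 12.6) = 12.9 m
Therefore the sprinkler spacing along the lateral = 12.9 m.


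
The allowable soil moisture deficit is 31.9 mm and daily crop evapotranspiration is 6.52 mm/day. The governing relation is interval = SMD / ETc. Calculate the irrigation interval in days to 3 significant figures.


interval = 31.9 / 6.52 = 4.89 days
Therefore the irrigation interval = 4.89 days.


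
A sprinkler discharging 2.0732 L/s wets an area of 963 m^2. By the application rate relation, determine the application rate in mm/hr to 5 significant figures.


Approach: apply the application rate relation, rate = (Q/A)*3600.
rate = (2.0732 / 963) * 3600 = 7.7503 mm/hr
Therefore the application rate = 7.7503 mm/hr.


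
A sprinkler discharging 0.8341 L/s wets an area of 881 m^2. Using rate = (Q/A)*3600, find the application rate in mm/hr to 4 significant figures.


rate = (0.8341 / 881) * 3600 = 3.408 mm/hr
Therefore the application rate = 3.408 mm/hr.


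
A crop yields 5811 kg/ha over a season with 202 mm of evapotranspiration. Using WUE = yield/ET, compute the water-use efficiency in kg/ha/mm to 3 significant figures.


WUE = 5811 / 202 = 28.8 kg/ha/mm
Therefore the water-use efficiency = 28.8 kg/ha/mm.


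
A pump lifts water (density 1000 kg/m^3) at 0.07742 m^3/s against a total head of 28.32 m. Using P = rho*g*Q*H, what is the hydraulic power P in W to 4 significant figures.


P = 1000 * 9.81 * 0.07742 * 28.32 = 21510 W
Therefore the hydraulic power P = 21510 W.


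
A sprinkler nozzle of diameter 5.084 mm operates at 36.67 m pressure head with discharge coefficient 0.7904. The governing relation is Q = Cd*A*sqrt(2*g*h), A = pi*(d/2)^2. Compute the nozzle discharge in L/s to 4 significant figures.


A = pi*(5.084e-3/2)^2 = 2.03002e-05 m^2
Q = 0.7904 * 2.03002e-05 * sqrt(2*9.81*36.67) * 1000 = 0.4304 L/s
Therefore the nozzle discharge = 0.4304 L/s.


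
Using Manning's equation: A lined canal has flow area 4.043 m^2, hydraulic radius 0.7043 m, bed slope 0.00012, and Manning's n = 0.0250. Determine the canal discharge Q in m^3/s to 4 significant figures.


Approach: apply Manning's equation, Q = (1/n)*A*R^(2/3)*S^(1/2).
Q = (1/0.0250) * 4.043 * 0.7043^(2/3) * 0.00012^(1/2) = 1.402 m^3/s
Therefore the canal discharge Q = 1.402 m^3/s.


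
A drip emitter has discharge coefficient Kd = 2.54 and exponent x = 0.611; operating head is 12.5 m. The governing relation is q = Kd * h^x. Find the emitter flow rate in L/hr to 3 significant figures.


q = 2.54 * 12.5^0.611 = 11.9 L/hr
Therefore the emitter flow rate = 11.9 L/hr.


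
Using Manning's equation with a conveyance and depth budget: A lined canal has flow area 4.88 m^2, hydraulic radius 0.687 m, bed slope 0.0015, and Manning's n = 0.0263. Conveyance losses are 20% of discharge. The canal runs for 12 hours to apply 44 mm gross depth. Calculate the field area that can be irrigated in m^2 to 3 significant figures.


Approach: apply Manning's equation with a conveyance and depth budget, Q = (1/n)*A*R^(2/3)*S^(1/2); Q_field = Q*(1-loss); Area = Q_field*t/(d/1000).
Step 1 — canal discharge (Manning's equation):
  Q = (1/0.0263) * 4.88 * 0.687^(2/3) * 0.0015^(1/2) = 5.5952 m^3/s
Step 2 — delivered flow: Q_field = 5.5952*(1 - 20/100) = 4.4761 m^3/s
Step 3 — volume delivered: V = 4.4761 * 12*3600 = 193370 m^3
Step 4 — area served: A = V / (depth/1000) = 193370 / 0.044 = 4390000 m^2
Therefore the field area that can be irrigated = 4390000 m^2.


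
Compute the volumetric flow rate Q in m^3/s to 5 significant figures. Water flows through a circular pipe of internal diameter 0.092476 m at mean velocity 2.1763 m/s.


Approach: apply the continuity equation for pipe flow, Q = A * v with A = pi*(D/2)^2.
A = pi*(0.092476/2)^2 = 0.006716576 m^2
Q = 0.006716576 * 2.1763 = 0.014617 m^3/s
Therefore the volumetric flow rate Q = 0.014617 m^3/s.


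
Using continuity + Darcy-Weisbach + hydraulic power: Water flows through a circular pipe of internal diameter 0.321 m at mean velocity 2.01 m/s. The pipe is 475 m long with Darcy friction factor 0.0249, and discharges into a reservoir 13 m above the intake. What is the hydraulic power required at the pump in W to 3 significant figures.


Approach: apply continuity + Darcy-Weisbach + hydraulic power, Q = A*v; hf = f*(L/D)*(v^2/(2g)); H = static + hf; P = rho*g*Q*H.
Step 1 — flow rate (continuity, Q = A*v):
  A = pi*(0.321/2)^2 = 0.080928 m^2
  Q = 0.080928 * 2.01 = 0.16267 m^3/s
Step 2 — friction head loss (Darcy-Weisbach):
  hf = 0.0249 * (475/0.321) * (2.01^2 / (2*9.81))
  hf = 7.5872 m
Step 3 — total head: H = 13 + 7.5872 = 20.587 m
Step 4 — hydraulic power (P = rho*g*Q*H):
  P = 1000 * 9.81 * 0.16267 * 20.587 = 32900 W
Therefore the hydraulic power required at the pump = 32900 W.


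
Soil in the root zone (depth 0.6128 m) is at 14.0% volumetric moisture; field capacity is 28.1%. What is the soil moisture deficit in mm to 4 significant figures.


Approach: apply the soil moisture deficit relation, SMD = (FC - theta)/100 * depth * 1000.
SMD = (28.1 - 14.0)/100 * 0.6128 * 1000 = 86.40 mm
Therefore the soil moisture deficit = 86.40 mm.


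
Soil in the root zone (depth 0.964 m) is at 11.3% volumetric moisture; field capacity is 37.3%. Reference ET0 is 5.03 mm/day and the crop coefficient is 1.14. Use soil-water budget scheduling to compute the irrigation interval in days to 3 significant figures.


Approach: apply soil-water budget scheduling, SMD = (FC-theta)/100*depth*1000; ETc = ET0*Kc; interval = SMD/ETc.
Step 1 — soil moisture deficit:
  SMD = (37.3 - 11.3)/100 * 0.964 * 1000 = 250.64 mm
Step 2 — daily crop ET (ETc = ET0*Kc):
  ETc = 5.03 * 1.14 = 5.7342 mm/day
Step 3 — irrigation interval (SMD/ETc):
  interval = 250.64 / 5.7342 = 43.7 days
Therefore the irrigation interval = 43.7 days.


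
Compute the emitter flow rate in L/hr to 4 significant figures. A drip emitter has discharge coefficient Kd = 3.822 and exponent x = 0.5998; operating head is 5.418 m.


Approach: apply the emitter characteristic equation, q = Kd * h^x.
q = 3.822 * 5.418^0.5998 = 10.53 L/hr
Therefore the emitter flow rate = 10.53 L/hr.


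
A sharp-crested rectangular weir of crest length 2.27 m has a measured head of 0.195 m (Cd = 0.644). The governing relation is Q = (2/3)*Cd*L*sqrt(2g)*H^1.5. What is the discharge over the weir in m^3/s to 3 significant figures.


Q = (2/3)*0.644*2.27*sqrt(2*9.81)*0.195^1.5 = 0.372 m^3/s
Therefore the discharge over the weir = 0.372 m^3/s.


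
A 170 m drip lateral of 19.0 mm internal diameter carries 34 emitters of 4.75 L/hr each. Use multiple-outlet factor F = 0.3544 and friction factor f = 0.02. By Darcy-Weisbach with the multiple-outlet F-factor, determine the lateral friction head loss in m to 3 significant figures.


Approach: apply Darcy-Weisbach with the multiple-outlet F-factor, Q = n*q/(3600*1000) m^3/s; v = Q/A; hf = F*f*(L/D)*(v^2/(2g)).
Q = 34*4.75/(3600*1000) = 4.4861e-05 m^3/s
A = pi*(19.0e-3/2)^2 = 2.8353e-04 m^2, so v = Q/A = 0.15822 m/s
hf = 0.3544*0.02*(170/0.0190)*(0.15822^2/(2*9.81)) = 0.0809 m
Therefore the lateral friction head loss = 0.0809 m.


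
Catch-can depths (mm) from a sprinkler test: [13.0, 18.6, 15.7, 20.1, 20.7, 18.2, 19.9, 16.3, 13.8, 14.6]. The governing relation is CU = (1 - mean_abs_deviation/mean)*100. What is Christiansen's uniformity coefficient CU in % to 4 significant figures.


mean = 17.0900 mm
mean |d_i - mean| = 2.41000 mm
CU = (1 - 2.41000/17.0900)*100 = 85.90 %
Therefore Christiansen's uniformity coefficient CU = 85.90 %.


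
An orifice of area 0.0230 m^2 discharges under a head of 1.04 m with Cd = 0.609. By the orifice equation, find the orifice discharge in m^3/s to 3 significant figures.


Approach: apply the orifice equation, Q = Cd*A*sqrt(2*g*h).
Q = 0.609 * 0.0230 * sqrt(2*9.81*1.04) = 0.0633 m^3/s
Therefore the orifice discharge = 0.0633 m^3/s.


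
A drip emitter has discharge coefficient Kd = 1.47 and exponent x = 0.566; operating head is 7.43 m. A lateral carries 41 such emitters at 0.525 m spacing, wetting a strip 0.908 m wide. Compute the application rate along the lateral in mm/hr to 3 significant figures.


Approach: apply the emitter equation with a lateral mass balance, q = Kd*h^x; Q = n*q; rate = Q/(n*spacing*width).
Step 1 — single emitter flow (q = Kd*h^x):
  q = 1.47 * 7.43^0.566 = 4.5740 L/hr
Step 2 — total lateral flow: Q = 41 * 4.5740 = 187.53 L/hr
Step 3 — wetted area: A = 41 * 0.525 * 0.908 = 19.545 m^2
Step 4 — application rate: Q/A = 187.53/19.545 = 9.60 mm/hr
Therefore the application rate along the lateral = 9.60 mm/hr.


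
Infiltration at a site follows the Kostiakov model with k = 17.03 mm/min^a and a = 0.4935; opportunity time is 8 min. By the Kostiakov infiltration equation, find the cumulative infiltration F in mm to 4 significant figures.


Approach: apply the Kostiakov infiltration equation, F = k*t^a.
F = 17.03 * 8^0.4935 = 47.52 mm
Therefore the cumulative infiltration F = 47.52 mm.


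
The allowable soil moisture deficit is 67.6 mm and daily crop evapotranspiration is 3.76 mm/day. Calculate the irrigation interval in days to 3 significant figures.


Approach: apply the irrigation interval relation, interval = SMD / ETc.
interval = 67.6 / 3.76 = 18.0 days
Therefore the irrigation interval = 18.0 days.


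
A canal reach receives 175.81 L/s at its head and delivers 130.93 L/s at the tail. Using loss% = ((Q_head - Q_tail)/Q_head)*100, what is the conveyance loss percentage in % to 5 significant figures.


loss = ((175.81 - 130.93)/175.81)*100 = 25.528 %
Therefore the conveyance loss percentage = 25.528 %.


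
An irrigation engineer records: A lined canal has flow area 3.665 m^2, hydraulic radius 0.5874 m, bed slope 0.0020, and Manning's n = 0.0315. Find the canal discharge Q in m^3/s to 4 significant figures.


Approach: apply Manning's equation, Q = (1/n)*A*R^(2/3)*S^(1/2).
Q = (1/0.0315) * 3.665 * 0.5874^(2/3) * 0.0020^(1/2) = 3.650 m^3/s
Therefore the canal discharge Q = 3.650 m^3/s.


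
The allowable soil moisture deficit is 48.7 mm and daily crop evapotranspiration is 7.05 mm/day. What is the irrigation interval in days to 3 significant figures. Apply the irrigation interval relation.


Approach: apply the irrigation interval relation, interval = SMD / ETc.
interval = 48.7 / 7.05 = 6.91 days
Therefore the irrigation interval = 6.91 days.


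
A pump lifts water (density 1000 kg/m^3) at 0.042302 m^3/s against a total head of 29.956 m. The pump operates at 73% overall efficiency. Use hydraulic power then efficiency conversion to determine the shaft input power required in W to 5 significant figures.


Approach: apply hydraulic power then efficiency conversion, P = rho*g*Q*H; P_in = P/eta.
Step 1 — hydraulic power (P = rho*g*Q*H):
  P = 1000 * 9.81 * 0.042302 * 29.956 = 12431.22 W
Step 2 — input power: P_in = P/eta = 12431.22 / 0.73 = 17029 W
Therefore the shaft input power required = 17029 W.


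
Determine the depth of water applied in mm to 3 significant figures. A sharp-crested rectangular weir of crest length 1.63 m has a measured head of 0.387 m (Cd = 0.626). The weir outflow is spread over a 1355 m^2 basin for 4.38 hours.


Approach: apply the rectangular weir equation with a volume-to-depth conversion, Q = (2/3)*Cd*L*sqrt(2g)*H^1.5; d = Q*t/A * 1000.
Step 1 — weir discharge:
  Q = (2/3)*0.626*1.63*sqrt(2*9.81)*0.387^1.5 = 0.72542 m^3/s
Step 2 — volume: V = 0.72542 * 4.38*3600 = 11438 m^3
Step 3 — depth: d = V/A * 1000 = 11438/1355 * 1000 = 8440 mm
Therefore the depth of water applied = 8440 mm.


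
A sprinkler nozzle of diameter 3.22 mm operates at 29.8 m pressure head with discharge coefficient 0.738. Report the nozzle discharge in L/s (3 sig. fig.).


Approach: apply the orifice equation, Q = Cd*A*sqrt(2*g*h), A = pi*(d/2)^2.
A = pi*(3.22e-3/2)^2 = 8.1433e-06 m^2
Q = 0.738 * 8.1433e-06 * sqrt(2*9.81*29.8) * 1000 = 0.145 L/s
Therefore the nozzle discharge = 0.145 L/s.


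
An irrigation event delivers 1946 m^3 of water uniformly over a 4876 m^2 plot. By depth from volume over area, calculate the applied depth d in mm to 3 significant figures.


Approach: apply depth from volume over area, d = (V/A)*1000.
d = (1946 / 4876) * 1000 = 399 mm
Therefore the applied depth d = 399 mm.


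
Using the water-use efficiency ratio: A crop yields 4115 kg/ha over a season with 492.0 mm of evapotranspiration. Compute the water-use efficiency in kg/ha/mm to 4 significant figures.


Approach: apply the water-use efficiency ratio, WUE = yield/ET.
WUE = 4115 / 492.0 = 8.364 kg/ha/mm
Therefore the water-use efficiency = 8.364 kg/ha/mm.


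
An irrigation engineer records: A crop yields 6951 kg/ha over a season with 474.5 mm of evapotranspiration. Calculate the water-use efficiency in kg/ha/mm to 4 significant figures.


Approach: apply the water-use efficiency ratio, WUE = yield/ET.
WUE = 6951 / 474.5 = 14.65 kg/ha/mm
Therefore the water-use efficiency = 14.65 kg/ha/mm.


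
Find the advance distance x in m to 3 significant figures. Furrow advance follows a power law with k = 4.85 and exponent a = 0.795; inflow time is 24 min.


Approach: apply the power-law advance function, x = k*t^a.
x = 4.85 * 24^0.795 = 60.7 m
Therefore the advance distance x = 60.7 m.


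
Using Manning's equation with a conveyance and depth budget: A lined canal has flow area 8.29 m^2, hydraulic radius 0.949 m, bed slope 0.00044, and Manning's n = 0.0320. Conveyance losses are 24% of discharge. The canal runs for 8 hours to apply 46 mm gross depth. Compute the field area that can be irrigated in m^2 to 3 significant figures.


Approach: apply Manning's equation with a conveyance and depth budget, Q = (1/n)*A*R^(2/3)*S^(1/2); Q_field = Q*(1-loss); Area = Q_field*t/(d/1000).
Step 1 — canal discharge (Manning's equation):
  Q = (1/0.0320) * 8.29 * 0.949^(2/3) * 0.00044^(1/2) = 5.2478 m^3/s
Step 2 — delivered flow: Q_field = 5.2478*(1 - 24/100) = 3.9883 m^3/s
Step 3 — volume delivered: V = 3.9883 * 8*3600 = 114860 m^3
Step 4 — area served: A = V / (depth/1000) = 114860 / 0.046 = 2500000 m^2
Therefore the field area that can be irrigated = 2500000 m^2.
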